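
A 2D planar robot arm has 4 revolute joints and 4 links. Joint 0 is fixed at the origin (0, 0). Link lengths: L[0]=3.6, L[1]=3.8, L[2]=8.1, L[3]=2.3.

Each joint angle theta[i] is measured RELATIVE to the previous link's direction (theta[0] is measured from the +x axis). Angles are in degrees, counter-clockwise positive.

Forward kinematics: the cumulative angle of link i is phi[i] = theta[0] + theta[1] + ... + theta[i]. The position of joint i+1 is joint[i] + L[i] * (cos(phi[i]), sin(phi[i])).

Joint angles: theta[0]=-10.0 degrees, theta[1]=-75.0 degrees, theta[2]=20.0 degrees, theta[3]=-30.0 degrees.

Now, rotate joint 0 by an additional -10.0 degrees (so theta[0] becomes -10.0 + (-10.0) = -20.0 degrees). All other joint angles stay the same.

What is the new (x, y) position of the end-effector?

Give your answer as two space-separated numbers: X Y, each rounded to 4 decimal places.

Answer: 4.5529 -15.0624

Derivation:
joint[0] = (0.0000, 0.0000)  (base)
link 0: phi[0] = -20 = -20 deg
  cos(-20 deg) = 0.9397, sin(-20 deg) = -0.3420
  joint[1] = (0.0000, 0.0000) + 3.6 * (0.9397, -0.3420) = (0.0000 + 3.3829, 0.0000 + -1.2313) = (3.3829, -1.2313)
link 1: phi[1] = -20 + -75 = -95 deg
  cos(-95 deg) = -0.0872, sin(-95 deg) = -0.9962
  joint[2] = (3.3829, -1.2313) + 3.8 * (-0.0872, -0.9962) = (3.3829 + -0.3312, -1.2313 + -3.7855) = (3.0517, -5.0168)
link 2: phi[2] = -20 + -75 + 20 = -75 deg
  cos(-75 deg) = 0.2588, sin(-75 deg) = -0.9659
  joint[3] = (3.0517, -5.0168) + 8.1 * (0.2588, -0.9659) = (3.0517 + 2.0964, -5.0168 + -7.8240) = (5.1481, -12.8408)
link 3: phi[3] = -20 + -75 + 20 + -30 = -105 deg
  cos(-105 deg) = -0.2588, sin(-105 deg) = -0.9659
  joint[4] = (5.1481, -12.8408) + 2.3 * (-0.2588, -0.9659) = (5.1481 + -0.5953, -12.8408 + -2.2216) = (4.5529, -15.0624)
End effector: (4.5529, -15.0624)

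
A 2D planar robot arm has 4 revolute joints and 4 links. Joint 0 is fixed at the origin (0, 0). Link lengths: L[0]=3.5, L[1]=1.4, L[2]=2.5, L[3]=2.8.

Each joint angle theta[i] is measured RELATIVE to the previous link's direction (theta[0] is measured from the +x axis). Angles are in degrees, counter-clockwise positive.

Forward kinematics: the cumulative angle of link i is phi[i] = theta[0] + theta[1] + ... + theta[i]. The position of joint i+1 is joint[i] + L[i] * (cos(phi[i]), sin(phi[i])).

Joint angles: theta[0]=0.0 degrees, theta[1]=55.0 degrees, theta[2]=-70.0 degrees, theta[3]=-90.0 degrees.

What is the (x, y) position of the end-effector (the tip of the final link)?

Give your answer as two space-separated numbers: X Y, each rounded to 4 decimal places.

joint[0] = (0.0000, 0.0000)  (base)
link 0: phi[0] = 0 = 0 deg
  cos(0 deg) = 1.0000, sin(0 deg) = 0.0000
  joint[1] = (0.0000, 0.0000) + 3.5 * (1.0000, 0.0000) = (0.0000 + 3.5000, 0.0000 + 0.0000) = (3.5000, 0.0000)
link 1: phi[1] = 0 + 55 = 55 deg
  cos(55 deg) = 0.5736, sin(55 deg) = 0.8192
  joint[2] = (3.5000, 0.0000) + 1.4 * (0.5736, 0.8192) = (3.5000 + 0.8030, 0.0000 + 1.1468) = (4.3030, 1.1468)
link 2: phi[2] = 0 + 55 + -70 = -15 deg
  cos(-15 deg) = 0.9659, sin(-15 deg) = -0.2588
  joint[3] = (4.3030, 1.1468) + 2.5 * (0.9659, -0.2588) = (4.3030 + 2.4148, 1.1468 + -0.6470) = (6.7178, 0.4998)
link 3: phi[3] = 0 + 55 + -70 + -90 = -105 deg
  cos(-105 deg) = -0.2588, sin(-105 deg) = -0.9659
  joint[4] = (6.7178, 0.4998) + 2.8 * (-0.2588, -0.9659) = (6.7178 + -0.7247, 0.4998 + -2.7046) = (5.9931, -2.2048)
End effector: (5.9931, -2.2048)

Answer: 5.9931 -2.2048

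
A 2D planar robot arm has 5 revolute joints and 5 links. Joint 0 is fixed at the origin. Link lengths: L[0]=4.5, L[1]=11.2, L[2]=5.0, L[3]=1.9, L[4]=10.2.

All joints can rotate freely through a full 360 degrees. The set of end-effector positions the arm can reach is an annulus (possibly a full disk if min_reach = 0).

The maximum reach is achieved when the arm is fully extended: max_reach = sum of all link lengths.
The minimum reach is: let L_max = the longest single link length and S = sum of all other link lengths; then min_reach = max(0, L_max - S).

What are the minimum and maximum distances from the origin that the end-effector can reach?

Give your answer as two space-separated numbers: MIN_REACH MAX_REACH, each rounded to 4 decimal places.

Link lengths: [4.5, 11.2, 5.0, 1.9, 10.2]
max_reach = 4.5 + 11.2 + 5 + 1.9 + 10.2 = 32.8
L_max = max([4.5, 11.2, 5.0, 1.9, 10.2]) = 11.2
S (sum of others) = 32.8 - 11.2 = 21.6
min_reach = max(0, 11.2 - 21.6) = max(0, -10.4) = 0

Answer: 0.0000 32.8000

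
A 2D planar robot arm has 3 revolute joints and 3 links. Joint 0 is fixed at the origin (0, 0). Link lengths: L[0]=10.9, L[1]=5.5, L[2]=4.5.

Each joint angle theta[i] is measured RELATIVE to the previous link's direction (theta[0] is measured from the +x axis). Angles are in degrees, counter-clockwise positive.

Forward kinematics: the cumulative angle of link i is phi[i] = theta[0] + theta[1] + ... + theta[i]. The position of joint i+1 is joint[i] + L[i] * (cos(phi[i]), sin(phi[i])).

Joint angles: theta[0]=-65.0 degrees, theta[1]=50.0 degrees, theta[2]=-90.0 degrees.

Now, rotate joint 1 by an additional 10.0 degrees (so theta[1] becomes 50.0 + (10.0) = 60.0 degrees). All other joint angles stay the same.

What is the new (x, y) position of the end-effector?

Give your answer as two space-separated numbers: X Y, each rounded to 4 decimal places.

joint[0] = (0.0000, 0.0000)  (base)
link 0: phi[0] = -65 = -65 deg
  cos(-65 deg) = 0.4226, sin(-65 deg) = -0.9063
  joint[1] = (0.0000, 0.0000) + 10.9 * (0.4226, -0.9063) = (0.0000 + 4.6065, 0.0000 + -9.8788) = (4.6065, -9.8788)
link 1: phi[1] = -65 + 60 = -5 deg
  cos(-5 deg) = 0.9962, sin(-5 deg) = -0.0872
  joint[2] = (4.6065, -9.8788) + 5.5 * (0.9962, -0.0872) = (4.6065 + 5.4791, -9.8788 + -0.4794) = (10.0856, -10.3581)
link 2: phi[2] = -65 + 60 + -90 = -95 deg
  cos(-95 deg) = -0.0872, sin(-95 deg) = -0.9962
  joint[3] = (10.0856, -10.3581) + 4.5 * (-0.0872, -0.9962) = (10.0856 + -0.3922, -10.3581 + -4.4829) = (9.6934, -14.8410)
End effector: (9.6934, -14.8410)

Answer: 9.6934 -14.8410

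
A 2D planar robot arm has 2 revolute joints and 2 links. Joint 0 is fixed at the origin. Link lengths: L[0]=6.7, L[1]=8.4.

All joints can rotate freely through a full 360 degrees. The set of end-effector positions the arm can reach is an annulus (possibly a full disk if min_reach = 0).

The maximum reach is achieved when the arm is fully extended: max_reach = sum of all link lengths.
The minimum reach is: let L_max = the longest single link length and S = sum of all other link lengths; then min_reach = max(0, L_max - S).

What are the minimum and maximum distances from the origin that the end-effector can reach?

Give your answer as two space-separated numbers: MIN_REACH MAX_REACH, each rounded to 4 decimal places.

Answer: 1.7000 15.1000

Derivation:
Link lengths: [6.7, 8.4]
max_reach = 6.7 + 8.4 = 15.1
L_max = max([6.7, 8.4]) = 8.4
S (sum of others) = 15.1 - 8.4 = 6.7
min_reach = max(0, 8.4 - 6.7) = max(0, 1.7) = 1.7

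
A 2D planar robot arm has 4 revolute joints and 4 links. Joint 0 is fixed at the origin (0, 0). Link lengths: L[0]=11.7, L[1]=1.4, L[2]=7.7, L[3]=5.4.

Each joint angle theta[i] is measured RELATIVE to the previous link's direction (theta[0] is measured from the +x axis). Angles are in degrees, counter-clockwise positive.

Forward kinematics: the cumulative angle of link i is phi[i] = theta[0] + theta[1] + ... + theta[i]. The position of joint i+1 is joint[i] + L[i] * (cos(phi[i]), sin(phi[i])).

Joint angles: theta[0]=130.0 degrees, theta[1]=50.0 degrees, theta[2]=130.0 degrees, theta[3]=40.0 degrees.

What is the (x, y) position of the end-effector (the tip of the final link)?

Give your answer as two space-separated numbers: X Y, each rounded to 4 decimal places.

Answer: 1.3468 2.1265

Derivation:
joint[0] = (0.0000, 0.0000)  (base)
link 0: phi[0] = 130 = 130 deg
  cos(130 deg) = -0.6428, sin(130 deg) = 0.7660
  joint[1] = (0.0000, 0.0000) + 11.7 * (-0.6428, 0.7660) = (0.0000 + -7.5206, 0.0000 + 8.9627) = (-7.5206, 8.9627)
link 1: phi[1] = 130 + 50 = 180 deg
  cos(180 deg) = -1.0000, sin(180 deg) = 0.0000
  joint[2] = (-7.5206, 8.9627) + 1.4 * (-1.0000, 0.0000) = (-7.5206 + -1.4000, 8.9627 + 0.0000) = (-8.9206, 8.9627)
link 2: phi[2] = 130 + 50 + 130 = 310 deg
  cos(310 deg) = 0.6428, sin(310 deg) = -0.7660
  joint[3] = (-8.9206, 8.9627) + 7.7 * (0.6428, -0.7660) = (-8.9206 + 4.9495, 8.9627 + -5.8985) = (-3.9712, 3.0642)
link 3: phi[3] = 130 + 50 + 130 + 40 = 350 deg
  cos(350 deg) = 0.9848, sin(350 deg) = -0.1736
  joint[4] = (-3.9712, 3.0642) + 5.4 * (0.9848, -0.1736) = (-3.9712 + 5.3180, 3.0642 + -0.9377) = (1.3468, 2.1265)
End effector: (1.3468, 2.1265)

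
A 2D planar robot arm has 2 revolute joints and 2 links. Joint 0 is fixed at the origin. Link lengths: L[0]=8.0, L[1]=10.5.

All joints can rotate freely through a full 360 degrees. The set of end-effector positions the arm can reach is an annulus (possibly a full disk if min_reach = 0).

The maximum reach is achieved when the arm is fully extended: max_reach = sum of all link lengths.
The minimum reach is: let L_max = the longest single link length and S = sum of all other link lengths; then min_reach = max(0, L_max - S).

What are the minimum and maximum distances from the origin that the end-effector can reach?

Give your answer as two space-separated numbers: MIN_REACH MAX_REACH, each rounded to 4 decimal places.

Link lengths: [8.0, 10.5]
max_reach = 8 + 10.5 = 18.5
L_max = max([8.0, 10.5]) = 10.5
S (sum of others) = 18.5 - 10.5 = 8
min_reach = max(0, 10.5 - 8) = max(0, 2.5) = 2.5

Answer: 2.5000 18.5000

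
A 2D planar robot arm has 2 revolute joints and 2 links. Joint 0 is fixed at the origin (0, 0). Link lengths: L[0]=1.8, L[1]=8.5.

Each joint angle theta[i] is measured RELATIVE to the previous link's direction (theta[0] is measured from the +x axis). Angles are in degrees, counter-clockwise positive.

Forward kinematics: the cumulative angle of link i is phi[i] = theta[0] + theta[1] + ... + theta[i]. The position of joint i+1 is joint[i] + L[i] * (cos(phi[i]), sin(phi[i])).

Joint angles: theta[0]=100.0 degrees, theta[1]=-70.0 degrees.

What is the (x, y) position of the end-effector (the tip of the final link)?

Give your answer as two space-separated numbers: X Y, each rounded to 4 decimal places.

Answer: 7.0486 6.0227

Derivation:
joint[0] = (0.0000, 0.0000)  (base)
link 0: phi[0] = 100 = 100 deg
  cos(100 deg) = -0.1736, sin(100 deg) = 0.9848
  joint[1] = (0.0000, 0.0000) + 1.8 * (-0.1736, 0.9848) = (0.0000 + -0.3126, 0.0000 + 1.7727) = (-0.3126, 1.7727)
link 1: phi[1] = 100 + -70 = 30 deg
  cos(30 deg) = 0.8660, sin(30 deg) = 0.5000
  joint[2] = (-0.3126, 1.7727) + 8.5 * (0.8660, 0.5000) = (-0.3126 + 7.3612, 1.7727 + 4.2500) = (7.0486, 6.0227)
End effector: (7.0486, 6.0227)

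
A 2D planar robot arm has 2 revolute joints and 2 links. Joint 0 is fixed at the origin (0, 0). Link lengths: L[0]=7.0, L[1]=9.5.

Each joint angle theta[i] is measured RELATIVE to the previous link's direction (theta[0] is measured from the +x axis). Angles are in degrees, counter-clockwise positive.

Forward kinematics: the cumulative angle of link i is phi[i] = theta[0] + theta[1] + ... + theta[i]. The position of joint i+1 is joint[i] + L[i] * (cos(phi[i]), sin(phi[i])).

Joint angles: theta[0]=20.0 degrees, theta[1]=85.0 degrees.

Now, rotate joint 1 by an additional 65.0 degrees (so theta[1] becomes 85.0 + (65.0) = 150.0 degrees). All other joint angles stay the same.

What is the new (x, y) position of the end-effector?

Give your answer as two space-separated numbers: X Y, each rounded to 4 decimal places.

Answer: -2.7778 4.0438

Derivation:
joint[0] = (0.0000, 0.0000)  (base)
link 0: phi[0] = 20 = 20 deg
  cos(20 deg) = 0.9397, sin(20 deg) = 0.3420
  joint[1] = (0.0000, 0.0000) + 7 * (0.9397, 0.3420) = (0.0000 + 6.5778, 0.0000 + 2.3941) = (6.5778, 2.3941)
link 1: phi[1] = 20 + 150 = 170 deg
  cos(170 deg) = -0.9848, sin(170 deg) = 0.1736
  joint[2] = (6.5778, 2.3941) + 9.5 * (-0.9848, 0.1736) = (6.5778 + -9.3557, 2.3941 + 1.6497) = (-2.7778, 4.0438)
End effector: (-2.7778, 4.0438)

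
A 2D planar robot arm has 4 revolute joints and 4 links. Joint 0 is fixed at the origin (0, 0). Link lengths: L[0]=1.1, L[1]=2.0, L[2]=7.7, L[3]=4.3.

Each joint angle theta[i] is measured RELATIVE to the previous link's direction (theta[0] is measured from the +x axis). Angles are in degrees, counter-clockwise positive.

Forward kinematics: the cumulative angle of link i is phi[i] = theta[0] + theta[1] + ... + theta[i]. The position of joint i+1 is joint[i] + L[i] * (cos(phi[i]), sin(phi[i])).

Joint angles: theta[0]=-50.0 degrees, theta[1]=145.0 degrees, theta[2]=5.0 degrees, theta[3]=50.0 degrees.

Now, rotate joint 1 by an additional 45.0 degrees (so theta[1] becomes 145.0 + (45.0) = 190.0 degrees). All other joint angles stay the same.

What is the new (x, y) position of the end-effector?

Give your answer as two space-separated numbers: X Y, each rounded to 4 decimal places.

joint[0] = (0.0000, 0.0000)  (base)
link 0: phi[0] = -50 = -50 deg
  cos(-50 deg) = 0.6428, sin(-50 deg) = -0.7660
  joint[1] = (0.0000, 0.0000) + 1.1 * (0.6428, -0.7660) = (0.0000 + 0.7071, 0.0000 + -0.8426) = (0.7071, -0.8426)
link 1: phi[1] = -50 + 190 = 140 deg
  cos(140 deg) = -0.7660, sin(140 deg) = 0.6428
  joint[2] = (0.7071, -0.8426) + 2 * (-0.7660, 0.6428) = (0.7071 + -1.5321, -0.8426 + 1.2856) = (-0.8250, 0.4429)
link 2: phi[2] = -50 + 190 + 5 = 145 deg
  cos(145 deg) = -0.8192, sin(145 deg) = 0.5736
  joint[3] = (-0.8250, 0.4429) + 7.7 * (-0.8192, 0.5736) = (-0.8250 + -6.3075, 0.4429 + 4.4165) = (-7.1325, 4.8595)
link 3: phi[3] = -50 + 190 + 5 + 50 = 195 deg
  cos(195 deg) = -0.9659, sin(195 deg) = -0.2588
  joint[4] = (-7.1325, 4.8595) + 4.3 * (-0.9659, -0.2588) = (-7.1325 + -4.1535, 4.8595 + -1.1129) = (-11.2860, 3.7465)
End effector: (-11.2860, 3.7465)

Answer: -11.2860 3.7465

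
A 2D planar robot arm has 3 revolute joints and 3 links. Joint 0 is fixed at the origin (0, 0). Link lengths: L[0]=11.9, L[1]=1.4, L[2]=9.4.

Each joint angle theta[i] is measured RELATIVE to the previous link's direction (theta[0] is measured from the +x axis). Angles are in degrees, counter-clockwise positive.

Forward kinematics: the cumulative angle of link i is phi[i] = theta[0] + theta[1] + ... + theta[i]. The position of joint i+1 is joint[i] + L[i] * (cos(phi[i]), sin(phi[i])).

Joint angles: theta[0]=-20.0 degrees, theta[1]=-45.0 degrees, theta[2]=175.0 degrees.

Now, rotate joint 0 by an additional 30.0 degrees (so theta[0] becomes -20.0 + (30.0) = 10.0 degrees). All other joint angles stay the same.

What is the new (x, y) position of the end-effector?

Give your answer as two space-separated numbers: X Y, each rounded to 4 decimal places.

joint[0] = (0.0000, 0.0000)  (base)
link 0: phi[0] = 10 = 10 deg
  cos(10 deg) = 0.9848, sin(10 deg) = 0.1736
  joint[1] = (0.0000, 0.0000) + 11.9 * (0.9848, 0.1736) = (0.0000 + 11.7192, 0.0000 + 2.0664) = (11.7192, 2.0664)
link 1: phi[1] = 10 + -45 = -35 deg
  cos(-35 deg) = 0.8192, sin(-35 deg) = -0.5736
  joint[2] = (11.7192, 2.0664) + 1.4 * (0.8192, -0.5736) = (11.7192 + 1.1468, 2.0664 + -0.8030) = (12.8660, 1.2634)
link 2: phi[2] = 10 + -45 + 175 = 140 deg
  cos(140 deg) = -0.7660, sin(140 deg) = 0.6428
  joint[3] = (12.8660, 1.2634) + 9.4 * (-0.7660, 0.6428) = (12.8660 + -7.2008, 1.2634 + 6.0422) = (5.6652, 7.3056)
End effector: (5.6652, 7.3056)

Answer: 5.6652 7.3056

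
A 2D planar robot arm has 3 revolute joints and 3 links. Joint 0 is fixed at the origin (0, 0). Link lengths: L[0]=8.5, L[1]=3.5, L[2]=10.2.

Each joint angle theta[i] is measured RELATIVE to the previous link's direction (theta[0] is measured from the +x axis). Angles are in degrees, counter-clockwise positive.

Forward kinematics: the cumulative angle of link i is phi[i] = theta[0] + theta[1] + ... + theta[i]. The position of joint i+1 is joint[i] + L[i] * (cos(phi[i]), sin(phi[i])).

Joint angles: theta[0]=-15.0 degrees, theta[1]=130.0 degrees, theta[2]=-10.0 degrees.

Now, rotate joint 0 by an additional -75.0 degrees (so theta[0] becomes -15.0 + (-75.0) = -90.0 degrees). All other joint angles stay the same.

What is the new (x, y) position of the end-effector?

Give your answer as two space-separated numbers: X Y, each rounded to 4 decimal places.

Answer: 11.5146 -1.1502

Derivation:
joint[0] = (0.0000, 0.0000)  (base)
link 0: phi[0] = -90 = -90 deg
  cos(-90 deg) = 0.0000, sin(-90 deg) = -1.0000
  joint[1] = (0.0000, 0.0000) + 8.5 * (0.0000, -1.0000) = (0.0000 + 0.0000, 0.0000 + -8.5000) = (0.0000, -8.5000)
link 1: phi[1] = -90 + 130 = 40 deg
  cos(40 deg) = 0.7660, sin(40 deg) = 0.6428
  joint[2] = (0.0000, -8.5000) + 3.5 * (0.7660, 0.6428) = (0.0000 + 2.6812, -8.5000 + 2.2498) = (2.6812, -6.2502)
link 2: phi[2] = -90 + 130 + -10 = 30 deg
  cos(30 deg) = 0.8660, sin(30 deg) = 0.5000
  joint[3] = (2.6812, -6.2502) + 10.2 * (0.8660, 0.5000) = (2.6812 + 8.8335, -6.2502 + 5.1000) = (11.5146, -1.1502)
End effector: (11.5146, -1.1502)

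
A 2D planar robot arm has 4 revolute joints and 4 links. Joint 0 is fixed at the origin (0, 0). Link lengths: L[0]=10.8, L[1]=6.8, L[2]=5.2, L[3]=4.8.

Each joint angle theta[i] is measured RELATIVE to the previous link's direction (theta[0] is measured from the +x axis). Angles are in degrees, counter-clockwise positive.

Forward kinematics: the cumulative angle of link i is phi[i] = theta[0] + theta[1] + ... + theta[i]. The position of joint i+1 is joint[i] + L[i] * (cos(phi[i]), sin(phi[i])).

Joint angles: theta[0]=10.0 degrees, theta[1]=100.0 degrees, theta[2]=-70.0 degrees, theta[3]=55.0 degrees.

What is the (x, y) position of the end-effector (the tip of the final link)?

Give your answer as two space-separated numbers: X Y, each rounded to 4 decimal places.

Answer: 11.8753 16.3895

Derivation:
joint[0] = (0.0000, 0.0000)  (base)
link 0: phi[0] = 10 = 10 deg
  cos(10 deg) = 0.9848, sin(10 deg) = 0.1736
  joint[1] = (0.0000, 0.0000) + 10.8 * (0.9848, 0.1736) = (0.0000 + 10.6359, 0.0000 + 1.8754) = (10.6359, 1.8754)
link 1: phi[1] = 10 + 100 = 110 deg
  cos(110 deg) = -0.3420, sin(110 deg) = 0.9397
  joint[2] = (10.6359, 1.8754) + 6.8 * (-0.3420, 0.9397) = (10.6359 + -2.3257, 1.8754 + 6.3899) = (8.3102, 8.2653)
link 2: phi[2] = 10 + 100 + -70 = 40 deg
  cos(40 deg) = 0.7660, sin(40 deg) = 0.6428
  joint[3] = (8.3102, 8.2653) + 5.2 * (0.7660, 0.6428) = (8.3102 + 3.9834, 8.2653 + 3.3425) = (12.2936, 11.6078)
link 3: phi[3] = 10 + 100 + -70 + 55 = 95 deg
  cos(95 deg) = -0.0872, sin(95 deg) = 0.9962
  joint[4] = (12.2936, 11.6078) + 4.8 * (-0.0872, 0.9962) = (12.2936 + -0.4183, 11.6078 + 4.7817) = (11.8753, 16.3895)
End effector: (11.8753, 16.3895)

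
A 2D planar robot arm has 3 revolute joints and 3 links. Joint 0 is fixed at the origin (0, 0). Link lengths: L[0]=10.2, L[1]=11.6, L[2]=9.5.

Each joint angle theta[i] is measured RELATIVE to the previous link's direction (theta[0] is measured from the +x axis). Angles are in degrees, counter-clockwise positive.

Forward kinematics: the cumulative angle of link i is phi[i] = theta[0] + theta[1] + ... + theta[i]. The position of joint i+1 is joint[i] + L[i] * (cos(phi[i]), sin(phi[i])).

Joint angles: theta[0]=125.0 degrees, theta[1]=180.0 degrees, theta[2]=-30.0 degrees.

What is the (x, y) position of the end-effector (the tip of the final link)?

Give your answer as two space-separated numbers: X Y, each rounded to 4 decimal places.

joint[0] = (0.0000, 0.0000)  (base)
link 0: phi[0] = 125 = 125 deg
  cos(125 deg) = -0.5736, sin(125 deg) = 0.8192
  joint[1] = (0.0000, 0.0000) + 10.2 * (-0.5736, 0.8192) = (0.0000 + -5.8505, 0.0000 + 8.3554) = (-5.8505, 8.3554)
link 1: phi[1] = 125 + 180 = 305 deg
  cos(305 deg) = 0.5736, sin(305 deg) = -0.8192
  joint[2] = (-5.8505, 8.3554) + 11.6 * (0.5736, -0.8192) = (-5.8505 + 6.6535, 8.3554 + -9.5022) = (0.8030, -1.1468)
link 2: phi[2] = 125 + 180 + -30 = 275 deg
  cos(275 deg) = 0.0872, sin(275 deg) = -0.9962
  joint[3] = (0.8030, -1.1468) + 9.5 * (0.0872, -0.9962) = (0.8030 + 0.8280, -1.1468 + -9.4638) = (1.6310, -10.6107)
End effector: (1.6310, -10.6107)

Answer: 1.6310 -10.6107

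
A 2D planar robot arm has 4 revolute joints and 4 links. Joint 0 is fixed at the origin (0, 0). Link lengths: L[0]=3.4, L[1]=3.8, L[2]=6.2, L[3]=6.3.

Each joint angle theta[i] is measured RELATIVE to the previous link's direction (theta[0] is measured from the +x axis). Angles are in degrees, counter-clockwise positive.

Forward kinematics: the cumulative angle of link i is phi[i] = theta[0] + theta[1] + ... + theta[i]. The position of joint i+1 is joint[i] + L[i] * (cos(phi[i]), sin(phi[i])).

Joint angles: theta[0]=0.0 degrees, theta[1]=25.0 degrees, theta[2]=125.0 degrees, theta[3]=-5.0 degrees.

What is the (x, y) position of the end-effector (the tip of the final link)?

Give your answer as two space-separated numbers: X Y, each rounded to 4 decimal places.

joint[0] = (0.0000, 0.0000)  (base)
link 0: phi[0] = 0 = 0 deg
  cos(0 deg) = 1.0000, sin(0 deg) = 0.0000
  joint[1] = (0.0000, 0.0000) + 3.4 * (1.0000, 0.0000) = (0.0000 + 3.4000, 0.0000 + 0.0000) = (3.4000, 0.0000)
link 1: phi[1] = 0 + 25 = 25 deg
  cos(25 deg) = 0.9063, sin(25 deg) = 0.4226
  joint[2] = (3.4000, 0.0000) + 3.8 * (0.9063, 0.4226) = (3.4000 + 3.4440, 0.0000 + 1.6059) = (6.8440, 1.6059)
link 2: phi[2] = 0 + 25 + 125 = 150 deg
  cos(150 deg) = -0.8660, sin(150 deg) = 0.5000
  joint[3] = (6.8440, 1.6059) + 6.2 * (-0.8660, 0.5000) = (6.8440 + -5.3694, 1.6059 + 3.1000) = (1.4746, 4.7059)
link 3: phi[3] = 0 + 25 + 125 + -5 = 145 deg
  cos(145 deg) = -0.8192, sin(145 deg) = 0.5736
  joint[4] = (1.4746, 4.7059) + 6.3 * (-0.8192, 0.5736) = (1.4746 + -5.1607, 4.7059 + 3.6135) = (-3.6860, 8.3195)
End effector: (-3.6860, 8.3195)

Answer: -3.6860 8.3195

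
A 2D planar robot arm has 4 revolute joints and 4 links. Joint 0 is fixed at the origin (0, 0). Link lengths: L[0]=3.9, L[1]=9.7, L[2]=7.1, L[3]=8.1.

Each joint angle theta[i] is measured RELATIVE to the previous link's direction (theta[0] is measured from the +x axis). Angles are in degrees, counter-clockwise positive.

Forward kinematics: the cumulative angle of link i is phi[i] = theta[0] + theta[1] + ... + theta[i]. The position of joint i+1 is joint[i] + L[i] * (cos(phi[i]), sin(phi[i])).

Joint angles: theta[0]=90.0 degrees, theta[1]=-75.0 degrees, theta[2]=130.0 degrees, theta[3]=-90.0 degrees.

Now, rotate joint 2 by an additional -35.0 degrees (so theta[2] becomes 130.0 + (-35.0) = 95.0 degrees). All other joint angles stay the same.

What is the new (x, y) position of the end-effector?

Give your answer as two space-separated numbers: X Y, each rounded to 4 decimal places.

Answer: 14.5526 15.8527

Derivation:
joint[0] = (0.0000, 0.0000)  (base)
link 0: phi[0] = 90 = 90 deg
  cos(90 deg) = 0.0000, sin(90 deg) = 1.0000
  joint[1] = (0.0000, 0.0000) + 3.9 * (0.0000, 1.0000) = (0.0000 + 0.0000, 0.0000 + 3.9000) = (0.0000, 3.9000)
link 1: phi[1] = 90 + -75 = 15 deg
  cos(15 deg) = 0.9659, sin(15 deg) = 0.2588
  joint[2] = (0.0000, 3.9000) + 9.7 * (0.9659, 0.2588) = (0.0000 + 9.3695, 3.9000 + 2.5105) = (9.3695, 6.4105)
link 2: phi[2] = 90 + -75 + 95 = 110 deg
  cos(110 deg) = -0.3420, sin(110 deg) = 0.9397
  joint[3] = (9.3695, 6.4105) + 7.1 * (-0.3420, 0.9397) = (9.3695 + -2.4283, 6.4105 + 6.6718) = (6.9411, 13.0824)
link 3: phi[3] = 90 + -75 + 95 + -90 = 20 deg
  cos(20 deg) = 0.9397, sin(20 deg) = 0.3420
  joint[4] = (6.9411, 13.0824) + 8.1 * (0.9397, 0.3420) = (6.9411 + 7.6115, 13.0824 + 2.7704) = (14.5526, 15.8527)
End effector: (14.5526, 15.8527)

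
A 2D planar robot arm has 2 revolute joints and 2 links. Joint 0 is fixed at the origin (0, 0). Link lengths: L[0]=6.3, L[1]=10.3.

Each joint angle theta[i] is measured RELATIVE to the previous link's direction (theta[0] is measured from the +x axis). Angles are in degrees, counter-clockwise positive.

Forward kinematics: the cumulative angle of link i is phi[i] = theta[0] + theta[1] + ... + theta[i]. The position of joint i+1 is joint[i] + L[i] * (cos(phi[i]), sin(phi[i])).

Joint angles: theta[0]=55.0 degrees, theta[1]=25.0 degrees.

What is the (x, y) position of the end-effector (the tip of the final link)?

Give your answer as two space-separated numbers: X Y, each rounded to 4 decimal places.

Answer: 5.4021 15.3042

Derivation:
joint[0] = (0.0000, 0.0000)  (base)
link 0: phi[0] = 55 = 55 deg
  cos(55 deg) = 0.5736, sin(55 deg) = 0.8192
  joint[1] = (0.0000, 0.0000) + 6.3 * (0.5736, 0.8192) = (0.0000 + 3.6135, 0.0000 + 5.1607) = (3.6135, 5.1607)
link 1: phi[1] = 55 + 25 = 80 deg
  cos(80 deg) = 0.1736, sin(80 deg) = 0.9848
  joint[2] = (3.6135, 5.1607) + 10.3 * (0.1736, 0.9848) = (3.6135 + 1.7886, 5.1607 + 10.1435) = (5.4021, 15.3042)
End effector: (5.4021, 15.3042)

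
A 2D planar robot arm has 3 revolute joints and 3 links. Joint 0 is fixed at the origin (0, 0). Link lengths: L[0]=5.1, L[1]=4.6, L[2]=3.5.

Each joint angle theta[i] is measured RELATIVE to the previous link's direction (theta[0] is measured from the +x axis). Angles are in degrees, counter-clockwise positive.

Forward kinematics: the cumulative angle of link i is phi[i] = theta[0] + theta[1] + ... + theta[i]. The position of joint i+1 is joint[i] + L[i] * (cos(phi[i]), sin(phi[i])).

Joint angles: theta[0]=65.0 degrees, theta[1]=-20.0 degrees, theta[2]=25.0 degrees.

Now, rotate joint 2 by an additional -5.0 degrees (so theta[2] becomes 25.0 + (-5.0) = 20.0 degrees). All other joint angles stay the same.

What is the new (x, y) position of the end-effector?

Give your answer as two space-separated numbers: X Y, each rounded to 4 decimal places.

joint[0] = (0.0000, 0.0000)  (base)
link 0: phi[0] = 65 = 65 deg
  cos(65 deg) = 0.4226, sin(65 deg) = 0.9063
  joint[1] = (0.0000, 0.0000) + 5.1 * (0.4226, 0.9063) = (0.0000 + 2.1554, 0.0000 + 4.6222) = (2.1554, 4.6222)
link 1: phi[1] = 65 + -20 = 45 deg
  cos(45 deg) = 0.7071, sin(45 deg) = 0.7071
  joint[2] = (2.1554, 4.6222) + 4.6 * (0.7071, 0.7071) = (2.1554 + 3.2527, 4.6222 + 3.2527) = (5.4080, 7.8749)
link 2: phi[2] = 65 + -20 + 20 = 65 deg
  cos(65 deg) = 0.4226, sin(65 deg) = 0.9063
  joint[3] = (5.4080, 7.8749) + 3.5 * (0.4226, 0.9063) = (5.4080 + 1.4792, 7.8749 + 3.1721) = (6.8872, 11.0469)
End effector: (6.8872, 11.0469)

Answer: 6.8872 11.0469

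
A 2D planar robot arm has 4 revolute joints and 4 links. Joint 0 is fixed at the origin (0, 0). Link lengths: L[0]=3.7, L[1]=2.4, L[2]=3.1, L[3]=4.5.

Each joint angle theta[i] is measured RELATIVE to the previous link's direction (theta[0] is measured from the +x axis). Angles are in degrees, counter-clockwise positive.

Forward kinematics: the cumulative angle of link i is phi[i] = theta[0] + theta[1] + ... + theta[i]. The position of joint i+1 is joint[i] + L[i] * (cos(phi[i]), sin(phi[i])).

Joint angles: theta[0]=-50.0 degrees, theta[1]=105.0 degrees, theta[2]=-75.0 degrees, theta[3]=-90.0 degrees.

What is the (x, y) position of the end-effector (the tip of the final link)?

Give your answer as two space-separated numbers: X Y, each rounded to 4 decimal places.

joint[0] = (0.0000, 0.0000)  (base)
link 0: phi[0] = -50 = -50 deg
  cos(-50 deg) = 0.6428, sin(-50 deg) = -0.7660
  joint[1] = (0.0000, 0.0000) + 3.7 * (0.6428, -0.7660) = (0.0000 + 2.3783, 0.0000 + -2.8344) = (2.3783, -2.8344)
link 1: phi[1] = -50 + 105 = 55 deg
  cos(55 deg) = 0.5736, sin(55 deg) = 0.8192
  joint[2] = (2.3783, -2.8344) + 2.4 * (0.5736, 0.8192) = (2.3783 + 1.3766, -2.8344 + 1.9660) = (3.7549, -0.8684)
link 2: phi[2] = -50 + 105 + -75 = -20 deg
  cos(-20 deg) = 0.9397, sin(-20 deg) = -0.3420
  joint[3] = (3.7549, -0.8684) + 3.1 * (0.9397, -0.3420) = (3.7549 + 2.9130, -0.8684 + -1.0603) = (6.6679, -1.9287)
link 3: phi[3] = -50 + 105 + -75 + -90 = -110 deg
  cos(-110 deg) = -0.3420, sin(-110 deg) = -0.9397
  joint[4] = (6.6679, -1.9287) + 4.5 * (-0.3420, -0.9397) = (6.6679 + -1.5391, -1.9287 + -4.2286) = (5.1289, -6.1573)
End effector: (5.1289, -6.1573)

Answer: 5.1289 -6.1573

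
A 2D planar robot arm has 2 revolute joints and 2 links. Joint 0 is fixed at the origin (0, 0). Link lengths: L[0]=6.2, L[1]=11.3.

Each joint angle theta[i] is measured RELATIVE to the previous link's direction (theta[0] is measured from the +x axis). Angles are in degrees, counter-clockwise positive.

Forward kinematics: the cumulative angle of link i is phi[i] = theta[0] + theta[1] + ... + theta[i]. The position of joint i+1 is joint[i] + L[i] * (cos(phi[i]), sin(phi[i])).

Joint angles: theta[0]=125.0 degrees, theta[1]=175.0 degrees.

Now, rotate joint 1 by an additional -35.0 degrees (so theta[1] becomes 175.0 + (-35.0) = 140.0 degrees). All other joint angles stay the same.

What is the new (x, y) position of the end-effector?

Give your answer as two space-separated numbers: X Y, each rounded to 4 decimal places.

Answer: -4.5410 -6.1783

Derivation:
joint[0] = (0.0000, 0.0000)  (base)
link 0: phi[0] = 125 = 125 deg
  cos(125 deg) = -0.5736, sin(125 deg) = 0.8192
  joint[1] = (0.0000, 0.0000) + 6.2 * (-0.5736, 0.8192) = (0.0000 + -3.5562, 0.0000 + 5.0787) = (-3.5562, 5.0787)
link 1: phi[1] = 125 + 140 = 265 deg
  cos(265 deg) = -0.0872, sin(265 deg) = -0.9962
  joint[2] = (-3.5562, 5.0787) + 11.3 * (-0.0872, -0.9962) = (-3.5562 + -0.9849, 5.0787 + -11.2570) = (-4.5410, -6.1783)
End effector: (-4.5410, -6.1783)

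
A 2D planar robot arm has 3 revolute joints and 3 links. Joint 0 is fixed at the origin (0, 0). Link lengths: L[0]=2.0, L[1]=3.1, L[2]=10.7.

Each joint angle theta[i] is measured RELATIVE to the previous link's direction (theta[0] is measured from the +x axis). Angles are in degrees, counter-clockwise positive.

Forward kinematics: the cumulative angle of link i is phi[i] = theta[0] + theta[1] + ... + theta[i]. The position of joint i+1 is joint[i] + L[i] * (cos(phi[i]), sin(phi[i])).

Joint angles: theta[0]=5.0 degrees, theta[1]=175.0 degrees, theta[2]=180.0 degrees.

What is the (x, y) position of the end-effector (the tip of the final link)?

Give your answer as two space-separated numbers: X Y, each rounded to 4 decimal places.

Answer: 9.5924 0.1743

Derivation:
joint[0] = (0.0000, 0.0000)  (base)
link 0: phi[0] = 5 = 5 deg
  cos(5 deg) = 0.9962, sin(5 deg) = 0.0872
  joint[1] = (0.0000, 0.0000) + 2 * (0.9962, 0.0872) = (0.0000 + 1.9924, 0.0000 + 0.1743) = (1.9924, 0.1743)
link 1: phi[1] = 5 + 175 = 180 deg
  cos(180 deg) = -1.0000, sin(180 deg) = 0.0000
  joint[2] = (1.9924, 0.1743) + 3.1 * (-1.0000, 0.0000) = (1.9924 + -3.1000, 0.1743 + 0.0000) = (-1.1076, 0.1743)
link 2: phi[2] = 5 + 175 + 180 = 360 deg
  cos(360 deg) = 1.0000, sin(360 deg) = -0.0000
  joint[3] = (-1.1076, 0.1743) + 10.7 * (1.0000, -0.0000) = (-1.1076 + 10.7000, 0.1743 + -0.0000) = (9.5924, 0.1743)
End effector: (9.5924, 0.1743)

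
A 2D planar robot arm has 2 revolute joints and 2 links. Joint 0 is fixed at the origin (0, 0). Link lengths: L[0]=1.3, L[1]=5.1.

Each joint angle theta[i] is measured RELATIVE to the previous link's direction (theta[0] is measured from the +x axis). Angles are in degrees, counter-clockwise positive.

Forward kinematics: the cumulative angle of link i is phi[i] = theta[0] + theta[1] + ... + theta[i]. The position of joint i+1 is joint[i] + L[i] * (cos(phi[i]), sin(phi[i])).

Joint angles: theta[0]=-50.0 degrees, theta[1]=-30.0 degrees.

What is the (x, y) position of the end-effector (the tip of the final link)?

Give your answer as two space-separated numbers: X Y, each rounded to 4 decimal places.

Answer: 1.7212 -6.0184

Derivation:
joint[0] = (0.0000, 0.0000)  (base)
link 0: phi[0] = -50 = -50 deg
  cos(-50 deg) = 0.6428, sin(-50 deg) = -0.7660
  joint[1] = (0.0000, 0.0000) + 1.3 * (0.6428, -0.7660) = (0.0000 + 0.8356, 0.0000 + -0.9959) = (0.8356, -0.9959)
link 1: phi[1] = -50 + -30 = -80 deg
  cos(-80 deg) = 0.1736, sin(-80 deg) = -0.9848
  joint[2] = (0.8356, -0.9959) + 5.1 * (0.1736, -0.9848) = (0.8356 + 0.8856, -0.9959 + -5.0225) = (1.7212, -6.0184)
End effector: (1.7212, -6.0184)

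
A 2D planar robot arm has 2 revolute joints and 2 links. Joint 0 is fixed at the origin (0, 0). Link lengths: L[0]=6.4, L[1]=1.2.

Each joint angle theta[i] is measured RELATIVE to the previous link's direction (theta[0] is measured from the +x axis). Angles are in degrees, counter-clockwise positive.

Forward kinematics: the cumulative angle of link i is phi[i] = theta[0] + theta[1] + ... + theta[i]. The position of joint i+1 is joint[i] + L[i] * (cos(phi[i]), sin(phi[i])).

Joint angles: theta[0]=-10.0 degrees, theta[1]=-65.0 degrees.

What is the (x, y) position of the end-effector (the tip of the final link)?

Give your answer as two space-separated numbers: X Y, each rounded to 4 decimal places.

joint[0] = (0.0000, 0.0000)  (base)
link 0: phi[0] = -10 = -10 deg
  cos(-10 deg) = 0.9848, sin(-10 deg) = -0.1736
  joint[1] = (0.0000, 0.0000) + 6.4 * (0.9848, -0.1736) = (0.0000 + 6.3028, 0.0000 + -1.1113) = (6.3028, -1.1113)
link 1: phi[1] = -10 + -65 = -75 deg
  cos(-75 deg) = 0.2588, sin(-75 deg) = -0.9659
  joint[2] = (6.3028, -1.1113) + 1.2 * (0.2588, -0.9659) = (6.3028 + 0.3106, -1.1113 + -1.1591) = (6.6134, -2.2705)
End effector: (6.6134, -2.2705)

Answer: 6.6134 -2.2705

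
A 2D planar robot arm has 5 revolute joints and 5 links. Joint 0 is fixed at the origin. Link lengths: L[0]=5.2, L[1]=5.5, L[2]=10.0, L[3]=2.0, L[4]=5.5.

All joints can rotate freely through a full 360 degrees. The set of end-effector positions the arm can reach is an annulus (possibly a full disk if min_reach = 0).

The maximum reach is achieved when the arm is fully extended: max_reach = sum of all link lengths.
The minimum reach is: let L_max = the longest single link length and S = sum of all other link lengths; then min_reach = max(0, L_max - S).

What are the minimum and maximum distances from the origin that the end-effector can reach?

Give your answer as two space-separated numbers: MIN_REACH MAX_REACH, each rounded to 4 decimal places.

Answer: 0.0000 28.2000

Derivation:
Link lengths: [5.2, 5.5, 10.0, 2.0, 5.5]
max_reach = 5.2 + 5.5 + 10 + 2 + 5.5 = 28.2
L_max = max([5.2, 5.5, 10.0, 2.0, 5.5]) = 10
S (sum of others) = 28.2 - 10 = 18.2
min_reach = max(0, 10 - 18.2) = max(0, -8.2) = 0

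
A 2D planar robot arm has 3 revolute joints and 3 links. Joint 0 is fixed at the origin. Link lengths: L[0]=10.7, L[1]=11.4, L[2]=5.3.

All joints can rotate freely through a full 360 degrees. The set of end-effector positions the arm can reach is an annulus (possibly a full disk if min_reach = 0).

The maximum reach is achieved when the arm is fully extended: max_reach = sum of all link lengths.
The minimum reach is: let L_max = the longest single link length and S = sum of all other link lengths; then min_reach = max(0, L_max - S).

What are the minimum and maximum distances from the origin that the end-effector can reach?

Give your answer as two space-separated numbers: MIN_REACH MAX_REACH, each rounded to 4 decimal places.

Answer: 0.0000 27.4000

Derivation:
Link lengths: [10.7, 11.4, 5.3]
max_reach = 10.7 + 11.4 + 5.3 = 27.4
L_max = max([10.7, 11.4, 5.3]) = 11.4
S (sum of others) = 27.4 - 11.4 = 16
min_reach = max(0, 11.4 - 16) = max(0, -4.6) = 0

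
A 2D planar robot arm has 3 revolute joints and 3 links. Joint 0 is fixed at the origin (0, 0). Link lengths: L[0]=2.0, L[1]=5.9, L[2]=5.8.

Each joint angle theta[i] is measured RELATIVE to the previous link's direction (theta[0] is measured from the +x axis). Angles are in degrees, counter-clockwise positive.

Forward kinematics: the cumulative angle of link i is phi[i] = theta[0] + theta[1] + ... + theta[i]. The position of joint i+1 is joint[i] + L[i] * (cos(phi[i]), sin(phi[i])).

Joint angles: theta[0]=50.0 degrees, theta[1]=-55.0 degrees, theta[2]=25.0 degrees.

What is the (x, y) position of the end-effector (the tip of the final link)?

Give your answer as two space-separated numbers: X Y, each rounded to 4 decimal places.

joint[0] = (0.0000, 0.0000)  (base)
link 0: phi[0] = 50 = 50 deg
  cos(50 deg) = 0.6428, sin(50 deg) = 0.7660
  joint[1] = (0.0000, 0.0000) + 2 * (0.6428, 0.7660) = (0.0000 + 1.2856, 0.0000 + 1.5321) = (1.2856, 1.5321)
link 1: phi[1] = 50 + -55 = -5 deg
  cos(-5 deg) = 0.9962, sin(-5 deg) = -0.0872
  joint[2] = (1.2856, 1.5321) + 5.9 * (0.9962, -0.0872) = (1.2856 + 5.8775, 1.5321 + -0.5142) = (7.1631, 1.0179)
link 2: phi[2] = 50 + -55 + 25 = 20 deg
  cos(20 deg) = 0.9397, sin(20 deg) = 0.3420
  joint[3] = (7.1631, 1.0179) + 5.8 * (0.9397, 0.3420) = (7.1631 + 5.4502, 1.0179 + 1.9837) = (12.6133, 3.0016)
End effector: (12.6133, 3.0016)

Answer: 12.6133 3.0016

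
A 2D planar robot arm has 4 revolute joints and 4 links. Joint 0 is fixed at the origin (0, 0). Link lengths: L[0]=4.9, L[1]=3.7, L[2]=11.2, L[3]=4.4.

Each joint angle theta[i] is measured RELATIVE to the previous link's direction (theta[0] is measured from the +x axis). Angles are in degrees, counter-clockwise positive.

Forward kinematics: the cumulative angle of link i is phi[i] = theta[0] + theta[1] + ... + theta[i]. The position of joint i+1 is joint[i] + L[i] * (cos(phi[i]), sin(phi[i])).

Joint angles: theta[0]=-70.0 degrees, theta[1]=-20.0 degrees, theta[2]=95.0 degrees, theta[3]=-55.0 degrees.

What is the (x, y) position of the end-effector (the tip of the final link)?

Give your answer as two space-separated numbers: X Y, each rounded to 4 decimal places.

Answer: 15.6615 -10.6989

Derivation:
joint[0] = (0.0000, 0.0000)  (base)
link 0: phi[0] = -70 = -70 deg
  cos(-70 deg) = 0.3420, sin(-70 deg) = -0.9397
  joint[1] = (0.0000, 0.0000) + 4.9 * (0.3420, -0.9397) = (0.0000 + 1.6759, 0.0000 + -4.6045) = (1.6759, -4.6045)
link 1: phi[1] = -70 + -20 = -90 deg
  cos(-90 deg) = 0.0000, sin(-90 deg) = -1.0000
  joint[2] = (1.6759, -4.6045) + 3.7 * (0.0000, -1.0000) = (1.6759 + 0.0000, -4.6045 + -3.7000) = (1.6759, -8.3045)
link 2: phi[2] = -70 + -20 + 95 = 5 deg
  cos(5 deg) = 0.9962, sin(5 deg) = 0.0872
  joint[3] = (1.6759, -8.3045) + 11.2 * (0.9962, 0.0872) = (1.6759 + 11.1574, -8.3045 + 0.9761) = (12.8333, -7.3283)
link 3: phi[3] = -70 + -20 + 95 + -55 = -50 deg
  cos(-50 deg) = 0.6428, sin(-50 deg) = -0.7660
  joint[4] = (12.8333, -7.3283) + 4.4 * (0.6428, -0.7660) = (12.8333 + 2.8283, -7.3283 + -3.3706) = (15.6615, -10.6989)
End effector: (15.6615, -10.6989)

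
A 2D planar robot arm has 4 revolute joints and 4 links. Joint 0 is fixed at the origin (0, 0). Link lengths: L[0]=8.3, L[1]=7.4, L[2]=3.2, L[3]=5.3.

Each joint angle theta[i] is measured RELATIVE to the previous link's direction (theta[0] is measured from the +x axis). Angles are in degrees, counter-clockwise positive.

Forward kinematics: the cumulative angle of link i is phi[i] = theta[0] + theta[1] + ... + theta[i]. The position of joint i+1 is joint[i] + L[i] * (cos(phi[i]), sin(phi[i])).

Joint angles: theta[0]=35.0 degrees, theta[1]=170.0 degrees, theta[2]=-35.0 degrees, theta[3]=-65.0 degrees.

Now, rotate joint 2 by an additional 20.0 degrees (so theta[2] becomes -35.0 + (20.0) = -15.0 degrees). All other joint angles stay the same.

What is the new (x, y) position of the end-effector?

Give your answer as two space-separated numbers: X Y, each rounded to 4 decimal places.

Answer: -6.0991 5.4191

Derivation:
joint[0] = (0.0000, 0.0000)  (base)
link 0: phi[0] = 35 = 35 deg
  cos(35 deg) = 0.8192, sin(35 deg) = 0.5736
  joint[1] = (0.0000, 0.0000) + 8.3 * (0.8192, 0.5736) = (0.0000 + 6.7990, 0.0000 + 4.7607) = (6.7990, 4.7607)
link 1: phi[1] = 35 + 170 = 205 deg
  cos(205 deg) = -0.9063, sin(205 deg) = -0.4226
  joint[2] = (6.7990, 4.7607) + 7.4 * (-0.9063, -0.4226) = (6.7990 + -6.7067, 4.7607 + -3.1274) = (0.0923, 1.6333)
link 2: phi[2] = 35 + 170 + -15 = 190 deg
  cos(190 deg) = -0.9848, sin(190 deg) = -0.1736
  joint[3] = (0.0923, 1.6333) + 3.2 * (-0.9848, -0.1736) = (0.0923 + -3.1514, 1.6333 + -0.5557) = (-3.0591, 1.0776)
link 3: phi[3] = 35 + 170 + -15 + -65 = 125 deg
  cos(125 deg) = -0.5736, sin(125 deg) = 0.8192
  joint[4] = (-3.0591, 1.0776) + 5.3 * (-0.5736, 0.8192) = (-3.0591 + -3.0400, 1.0776 + 4.3415) = (-6.0991, 5.4191)
End effector: (-6.0991, 5.4191)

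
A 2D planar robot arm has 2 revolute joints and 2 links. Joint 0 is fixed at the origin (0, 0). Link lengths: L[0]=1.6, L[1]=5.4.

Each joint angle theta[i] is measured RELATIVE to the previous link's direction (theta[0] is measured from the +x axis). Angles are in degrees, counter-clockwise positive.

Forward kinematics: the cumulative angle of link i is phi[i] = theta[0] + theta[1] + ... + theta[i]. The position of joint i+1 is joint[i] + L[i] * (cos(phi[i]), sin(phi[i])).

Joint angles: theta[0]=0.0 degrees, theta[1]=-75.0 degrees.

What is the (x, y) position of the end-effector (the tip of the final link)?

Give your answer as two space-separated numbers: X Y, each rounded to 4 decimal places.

Answer: 2.9976 -5.2160

Derivation:
joint[0] = (0.0000, 0.0000)  (base)
link 0: phi[0] = 0 = 0 deg
  cos(0 deg) = 1.0000, sin(0 deg) = 0.0000
  joint[1] = (0.0000, 0.0000) + 1.6 * (1.0000, 0.0000) = (0.0000 + 1.6000, 0.0000 + 0.0000) = (1.6000, 0.0000)
link 1: phi[1] = 0 + -75 = -75 deg
  cos(-75 deg) = 0.2588, sin(-75 deg) = -0.9659
  joint[2] = (1.6000, 0.0000) + 5.4 * (0.2588, -0.9659) = (1.6000 + 1.3976, 0.0000 + -5.2160) = (2.9976, -5.2160)
End effector: (2.9976, -5.2160)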